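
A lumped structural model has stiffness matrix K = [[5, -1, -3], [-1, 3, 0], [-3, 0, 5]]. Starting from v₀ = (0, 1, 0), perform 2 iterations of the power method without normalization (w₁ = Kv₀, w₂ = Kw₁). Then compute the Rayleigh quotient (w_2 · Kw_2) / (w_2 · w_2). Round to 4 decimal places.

λ ≈ 5.6012

w1 = Kv₀ = (5·0 + (-1)·1 + (-3)·0; (-1)·0 + 3·1 + 0·0; (-3)·0 + 0·1 + 5·0) = (-1, 3, 0)
w2 = Kw1 = (5·(-1) + (-1)·3 + (-3)·0; (-1)·(-1) + 3·3 + 0·0; (-3)·(-1) + 0·3 + 5·0) = (-8, 10, 3)
Kw2 = (-59, 38, 39)
w2·Kw2 = (-8)·(-59) + 10·38 + 3·39 = 969; w2·w2 = (-8)·(-8) + 10·10 + 3·3 = 173
λ ≈ 969/173 = 5.6012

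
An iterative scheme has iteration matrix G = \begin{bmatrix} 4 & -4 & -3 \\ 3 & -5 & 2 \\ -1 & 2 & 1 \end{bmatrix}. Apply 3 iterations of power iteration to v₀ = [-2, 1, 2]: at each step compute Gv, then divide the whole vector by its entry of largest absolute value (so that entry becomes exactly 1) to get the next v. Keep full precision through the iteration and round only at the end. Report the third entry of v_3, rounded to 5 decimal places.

Gv0 = (-18.000000, -7.000000, 6.000000); divide by -18.000000 → v1 = (1.000000, 0.388889, -0.333333)
Gv1 = (3.444444, 0.388889, -0.555556); divide by 3.444444 → v2 = (1.000000, 0.112903, -0.161290)
Gv2 = (4.032258, 2.112903, -0.935484); divide by 4.032258 → v3 = (1.000000, 0.524000, -0.232000)
Requested entry of v3: 58/-250 = -0.23200

-0.23200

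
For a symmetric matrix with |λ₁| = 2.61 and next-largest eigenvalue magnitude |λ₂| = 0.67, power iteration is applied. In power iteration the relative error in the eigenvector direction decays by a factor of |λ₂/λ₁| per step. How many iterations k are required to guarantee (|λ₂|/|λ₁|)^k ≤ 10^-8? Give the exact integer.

14

|λ₂/λ₁| = 0.67/2.61 = 0.25670
Need k ≥ ln(10^-8) / ln(0.25670) = -18.4207 / -1.3598 ≈ 13.546
Smallest integer k satisfying the bound: 14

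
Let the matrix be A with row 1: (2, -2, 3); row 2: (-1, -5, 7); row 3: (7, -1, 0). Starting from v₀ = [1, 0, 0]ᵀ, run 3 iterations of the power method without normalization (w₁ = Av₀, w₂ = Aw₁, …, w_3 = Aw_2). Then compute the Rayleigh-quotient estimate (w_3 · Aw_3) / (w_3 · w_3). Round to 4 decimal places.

λ ≈ -6.2551

w1 = Av₀ = (2·1 + (-2)·0 + 3·0; (-1)·1 + (-5)·0 + 7·0; 7·1 + (-1)·0 + 0·0) = (2, -1, 7)
w2 = Aw1 = (2·2 + (-2)·(-1) + 3·7; (-1)·2 + (-5)·(-1) + 7·7; 7·2 + (-1)·(-1) + 0·7) = (27, 52, 15)
w3 = Aw2 = (-5, -182, 137)
Aw3 = (765, 1874, 147)
w3·Aw3 = (-5)·765 + (-182)·1874 + 137·147 = -324754; w3·w3 = (-5)·(-5) + (-182)·(-182) + 137·137 = 51918
λ ≈ -324754/51918 = -6.2551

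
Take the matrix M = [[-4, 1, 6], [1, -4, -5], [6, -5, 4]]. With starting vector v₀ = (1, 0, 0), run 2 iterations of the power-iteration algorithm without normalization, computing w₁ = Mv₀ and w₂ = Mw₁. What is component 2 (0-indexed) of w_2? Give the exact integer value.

w1 = Mv₀ = ((-4)·1 + 1·0 + 6·0; 1·1 + (-4)·0 + (-5)·0; 6·1 + (-5)·0 + 4·0) = (-4, 1, 6)
w2 = Mw1 = ((-4)·(-4) + 1·1 + 6·6; 1·(-4) + (-4)·1 + (-5)·6; 6·(-4) + (-5)·1 + 4·6) = (53, -38, -5)
The requested component of w2 is -5.

-5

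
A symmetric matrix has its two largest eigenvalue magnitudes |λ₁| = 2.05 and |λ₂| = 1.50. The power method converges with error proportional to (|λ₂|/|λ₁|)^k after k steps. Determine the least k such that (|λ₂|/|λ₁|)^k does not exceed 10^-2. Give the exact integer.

15

|λ₂/λ₁| = 1.50/2.05 = 0.73171
Need k ≥ ln(10^-2) / ln(0.73171) = -4.6052 / -0.3124 ≈ 14.742
Smallest integer k satisfying the bound: 15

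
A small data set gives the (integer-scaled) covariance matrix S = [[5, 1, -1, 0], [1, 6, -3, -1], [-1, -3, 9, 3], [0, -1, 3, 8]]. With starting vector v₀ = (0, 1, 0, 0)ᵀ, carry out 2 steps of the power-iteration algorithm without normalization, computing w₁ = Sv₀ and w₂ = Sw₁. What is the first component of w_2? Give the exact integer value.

14

w1 = Sv₀ = (1, 6, -3, -1)
w2 = Sw1 = (14, 47, -49, -23)
The requested component of w2 is 14.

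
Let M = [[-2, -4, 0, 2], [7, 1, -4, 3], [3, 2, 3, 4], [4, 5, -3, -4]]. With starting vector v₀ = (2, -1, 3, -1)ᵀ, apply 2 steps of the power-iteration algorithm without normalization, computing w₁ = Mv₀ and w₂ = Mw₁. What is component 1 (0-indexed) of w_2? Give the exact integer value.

w1 = Mv₀ = ((-2)·2 + (-4)·(-1) + 0·3 + 2·(-1); 7·2 + 1·(-1) + (-4)·3 + 3·(-1); 3·2 + 2·(-1) + 3·3 + 4·(-1); 4·2 + 5·(-1) + (-3)·3 + (-4)·(-1)) = (-2, -2, 9, -2)
w2 = Mw1 = ((-2)·(-2) + (-4)·(-2) + 0·9 + 2·(-2); 7·(-2) + 1·(-2) + (-4)·9 + 3·(-2); 3·(-2) + 2·(-2) + 3·9 + 4·(-2); 4·(-2) + 5·(-2) + (-3)·9 + (-4)·(-2)) = (8, -58, 9, -37)
The requested component of w2 is -58.

-58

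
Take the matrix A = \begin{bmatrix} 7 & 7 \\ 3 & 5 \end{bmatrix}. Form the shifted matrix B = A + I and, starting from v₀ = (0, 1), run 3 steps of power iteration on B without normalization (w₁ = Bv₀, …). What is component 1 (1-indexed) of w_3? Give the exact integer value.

B = A + I has rows (8, 7); (3, 6)
w1 = Bv₀ = (8·0 + 7·1; 3·0 + 6·1) = (7, 6)
w2 = Bw1 = (8·7 + 7·6; 3·7 + 6·6) = (98, 57)
w3 = Bw2 = (1183, 636)
Requested component of w3: 1183

1183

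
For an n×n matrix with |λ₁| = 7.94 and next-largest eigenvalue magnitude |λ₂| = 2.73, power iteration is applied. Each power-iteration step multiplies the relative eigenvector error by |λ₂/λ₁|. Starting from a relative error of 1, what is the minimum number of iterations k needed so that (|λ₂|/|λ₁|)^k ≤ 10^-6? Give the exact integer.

13

|λ₂/λ₁| = 2.73/7.94 = 0.34383
Need k ≥ ln(10^-6) / ln(0.34383) = -13.8155 / -1.0676 ≈ 12.941
Smallest integer k satisfying the bound: 13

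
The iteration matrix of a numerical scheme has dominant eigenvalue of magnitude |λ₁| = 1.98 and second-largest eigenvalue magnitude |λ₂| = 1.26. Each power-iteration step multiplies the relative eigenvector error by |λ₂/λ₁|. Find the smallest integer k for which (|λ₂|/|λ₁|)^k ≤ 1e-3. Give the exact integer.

16

|λ₂/λ₁| = 1.26/1.98 = 0.63636
Need k ≥ ln(1e-3) / ln(0.63636) = -6.9078 / -0.4520 ≈ 15.283
Smallest integer k satisfying the bound: 16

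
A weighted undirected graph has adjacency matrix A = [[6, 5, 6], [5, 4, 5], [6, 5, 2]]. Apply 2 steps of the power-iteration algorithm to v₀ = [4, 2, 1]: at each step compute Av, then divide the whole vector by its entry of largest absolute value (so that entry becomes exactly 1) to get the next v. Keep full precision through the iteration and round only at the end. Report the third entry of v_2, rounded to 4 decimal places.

0.7681

Av0 = (40.00000, 33.00000, 36.00000); divide by 40.00000 → v1 = (1.00000, 0.82500, 0.90000)
Av1 = (15.52500, 12.80000, 11.92500); divide by 15.52500 → v2 = (1.00000, 0.82448, 0.76812)
Requested entry of v2: 477/621 = 0.7681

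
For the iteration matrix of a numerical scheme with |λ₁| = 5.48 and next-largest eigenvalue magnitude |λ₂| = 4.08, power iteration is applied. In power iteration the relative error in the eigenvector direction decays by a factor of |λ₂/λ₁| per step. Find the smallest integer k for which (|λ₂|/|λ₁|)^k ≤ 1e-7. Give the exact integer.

55

|λ₂/λ₁| = 4.08/5.48 = 0.74453
Need k ≥ ln(1e-7) / ln(0.74453) = -16.1181 / -0.2950 ≈ 54.636
Smallest integer k satisfying the bound: 55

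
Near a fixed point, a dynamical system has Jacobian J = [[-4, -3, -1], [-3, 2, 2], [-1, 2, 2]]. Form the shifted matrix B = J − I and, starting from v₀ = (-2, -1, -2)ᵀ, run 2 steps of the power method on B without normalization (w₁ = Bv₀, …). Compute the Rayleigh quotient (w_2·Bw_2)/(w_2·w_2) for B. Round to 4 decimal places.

-5.7362

B = J − I has rows (-5, -3, -1); (-3, 1, 2); (-1, 2, 1)
w1 = Bv₀ = ((-5)·(-2) + (-3)·(-1) + (-1)·(-2); (-3)·(-2) + 1·(-1) + 2·(-2); (-1)·(-2) + 2·(-1) + 1·(-2)) = (15, 1, -2)
w2 = Bw1 = ((-5)·15 + (-3)·1 + (-1)·(-2); (-3)·15 + 1·1 + 2·(-2); (-1)·15 + 2·1 + 1·(-2)) = (-76, -48, -15)
Bw2 = (539, 150, -35)
w2·Bw2 = -47639; w2·w2 = 8305; μ ≈ -47639/8305 = -5.7362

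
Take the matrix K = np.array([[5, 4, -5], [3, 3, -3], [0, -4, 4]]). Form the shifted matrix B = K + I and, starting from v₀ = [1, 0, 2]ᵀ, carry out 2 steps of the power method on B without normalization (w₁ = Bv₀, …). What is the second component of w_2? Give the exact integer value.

B = K + I has rows (6, 4, -5); (3, 4, -3); (0, -4, 5)
w1 = Bv₀ = (6·1 + 4·0 + (-5)·2; 3·1 + 4·0 + (-3)·2; 0·1 + (-4)·0 + 5·2) = (-4, -3, 10)
w2 = Bw1 = (6·(-4) + 4·(-3) + (-5)·10; 3·(-4) + 4·(-3) + (-3)·10; 0·(-4) + (-4)·(-3) + 5·10) = (-86, -54, 62)
Requested component of w2: -54

-54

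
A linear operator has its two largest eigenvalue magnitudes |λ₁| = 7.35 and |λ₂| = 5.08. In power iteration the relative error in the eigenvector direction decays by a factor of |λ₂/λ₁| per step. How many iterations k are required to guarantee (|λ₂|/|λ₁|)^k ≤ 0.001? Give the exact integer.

19

|λ₂/λ₁| = 5.08/7.35 = 0.69116
Need k ≥ ln(0.001) / ln(0.69116) = -6.9078 / -0.3694 ≈ 18.700
Smallest integer k satisfying the bound: 19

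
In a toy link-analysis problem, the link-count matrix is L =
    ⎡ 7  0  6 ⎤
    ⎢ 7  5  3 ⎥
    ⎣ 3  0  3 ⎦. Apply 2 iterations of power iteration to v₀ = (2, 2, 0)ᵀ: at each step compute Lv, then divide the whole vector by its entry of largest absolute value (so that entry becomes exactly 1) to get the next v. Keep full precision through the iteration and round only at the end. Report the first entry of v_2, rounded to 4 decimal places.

0.5678

Lv0 = (14.00000, 24.00000, 6.00000); divide by 24.00000 → v1 = (0.58333, 1.00000, 0.25000)
Lv1 = (5.58333, 9.83333, 2.50000); divide by 9.83333 → v2 = (0.56780, 1.00000, 0.25424)
Requested entry of v2: 134/236 = 0.5678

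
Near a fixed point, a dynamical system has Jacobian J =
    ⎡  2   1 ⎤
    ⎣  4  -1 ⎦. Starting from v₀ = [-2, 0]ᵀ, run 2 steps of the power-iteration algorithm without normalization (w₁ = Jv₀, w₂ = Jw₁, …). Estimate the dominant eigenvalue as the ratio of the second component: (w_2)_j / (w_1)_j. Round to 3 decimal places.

w1 = Jv₀ = (2·(-2) + 1·0; 4·(-2) + (-1)·0) = (-4, -8)
w2 = Jw1 = (2·(-4) + 1·(-8); 4·(-4) + (-1)·(-8)) = (-16, -8)
Ratio at component: -8 / -8 = 1.000

λ ≈ 1.000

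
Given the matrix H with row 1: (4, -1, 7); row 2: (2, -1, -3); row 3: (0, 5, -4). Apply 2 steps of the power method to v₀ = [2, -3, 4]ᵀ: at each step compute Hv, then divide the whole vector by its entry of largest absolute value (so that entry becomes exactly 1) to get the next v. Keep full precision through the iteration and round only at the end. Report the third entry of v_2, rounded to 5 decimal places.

Hv0 = (39.000000, -5.000000, -31.000000); divide by 39.000000 → v1 = (1.000000, -0.128205, -0.794872)
Hv1 = (-1.435897, 4.512821, 2.538462); divide by 4.512821 → v2 = (-0.318182, 1.000000, 0.562500)
Requested entry of v2: 99/176 = 0.56250

0.56250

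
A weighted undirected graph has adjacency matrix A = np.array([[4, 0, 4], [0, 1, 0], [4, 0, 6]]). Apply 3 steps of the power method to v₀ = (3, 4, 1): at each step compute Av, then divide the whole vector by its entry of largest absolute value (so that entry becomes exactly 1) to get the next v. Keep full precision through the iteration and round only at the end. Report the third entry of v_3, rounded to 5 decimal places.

Av0 = (16.000000, 4.000000, 18.000000); divide by 18.000000 → v1 = (0.888889, 0.222222, 1.000000)
Av1 = (7.555556, 0.222222, 9.555556); divide by 9.555556 → v2 = (0.790698, 0.023256, 1.000000)
Av2 = (7.162791, 0.023256, 9.162791); divide by 9.162791 → v3 = (0.781726, 0.002538, 1.000000)
Requested entry of v3: 1576/1576 = 1.00000

1.00000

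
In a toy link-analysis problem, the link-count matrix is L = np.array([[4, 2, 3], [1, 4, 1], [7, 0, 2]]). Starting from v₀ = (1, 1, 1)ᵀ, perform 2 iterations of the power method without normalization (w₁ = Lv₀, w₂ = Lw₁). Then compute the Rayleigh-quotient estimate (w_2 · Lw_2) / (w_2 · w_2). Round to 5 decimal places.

λ ≈ 8.33548

w1 = Lv₀ = (4·1 + 2·1 + 3·1; 1·1 + 4·1 + 1·1; 7·1 + 0·1 + 2·1) = (9, 6, 9)
w2 = Lw1 = (4·9 + 2·6 + 3·9; 1·9 + 4·6 + 1·9; 7·9 + 0·6 + 2·9) = (75, 42, 81)
Lw2 = (627, 324, 687)
w2·Lw2 = 75·627 + 42·324 + 81·687 = 116280; w2·w2 = 75·75 + 42·42 + 81·81 = 13950
λ ≈ 116280/13950 = 8.33548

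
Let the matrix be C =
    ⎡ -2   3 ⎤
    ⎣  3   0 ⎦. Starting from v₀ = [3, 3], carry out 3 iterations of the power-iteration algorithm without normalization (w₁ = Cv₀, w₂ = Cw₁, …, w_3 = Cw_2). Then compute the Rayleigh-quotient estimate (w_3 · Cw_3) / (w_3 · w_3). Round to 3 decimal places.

-1.459

w1 = Cv₀ = (3, 9)
w2 = Cw1 = (21, 9)
w3 = Cw2 = (-15, 63)
Cw3 = (219, -45)
w3·Cw3 = (-15)·219 + 63·(-45) = -6120; w3·w3 = (-15)·(-15) + 63·63 = 4194
λ ≈ -6120/4194 = -1.459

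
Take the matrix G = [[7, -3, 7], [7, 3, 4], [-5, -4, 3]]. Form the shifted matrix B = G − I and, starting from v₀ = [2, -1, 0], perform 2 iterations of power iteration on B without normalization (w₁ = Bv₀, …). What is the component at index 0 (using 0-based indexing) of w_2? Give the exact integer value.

B = G − I has rows (6, -3, 7); (7, 2, 4); (-5, -4, 2)
w1 = Bv₀ = (6·2 + (-3)·(-1) + 7·0; 7·2 + 2·(-1) + 4·0; (-5)·2 + (-4)·(-1) + 2·0) = (15, 12, -6)
w2 = Bw1 = (6·15 + (-3)·12 + 7·(-6); 7·15 + 2·12 + 4·(-6); (-5)·15 + (-4)·12 + 2·(-6)) = (12, 105, -135)
Requested component of w2: 12

12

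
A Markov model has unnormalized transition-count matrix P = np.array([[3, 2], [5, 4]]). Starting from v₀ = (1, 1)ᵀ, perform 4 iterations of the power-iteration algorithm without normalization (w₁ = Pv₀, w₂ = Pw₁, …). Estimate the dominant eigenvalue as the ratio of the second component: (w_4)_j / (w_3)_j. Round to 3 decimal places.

6.702

w1 = Pv₀ = (3·1 + 2·1; 5·1 + 4·1) = (5, 9)
w2 = Pw1 = (3·5 + 2·9; 5·5 + 4·9) = (33, 61)
w3 = Pw2 = (221, 409)
w4 = Pw3 = (1481, 2741)
Ratio at component: 2741 / 409 = 6.702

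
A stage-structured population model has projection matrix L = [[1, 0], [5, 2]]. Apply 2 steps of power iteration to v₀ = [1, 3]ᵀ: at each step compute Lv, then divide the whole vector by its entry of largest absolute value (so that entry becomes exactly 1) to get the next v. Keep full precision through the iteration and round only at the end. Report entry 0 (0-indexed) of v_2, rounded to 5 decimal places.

0.03704

Lv0 = (1.000000, 11.000000); divide by 11.000000 → v1 = (0.090909, 1.000000)
Lv1 = (0.090909, 2.454545); divide by 2.454545 → v2 = (0.037037, 1.000000)
Requested entry of v2: 1/27 = 0.03704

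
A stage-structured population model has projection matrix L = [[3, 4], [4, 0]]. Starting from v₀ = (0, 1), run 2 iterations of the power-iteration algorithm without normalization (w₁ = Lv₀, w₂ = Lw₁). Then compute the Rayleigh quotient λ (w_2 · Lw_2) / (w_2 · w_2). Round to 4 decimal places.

4.9200

w1 = Lv₀ = (4, 0)
w2 = Lw1 = (12, 16)
Lw2 = (100, 48)
w2·Lw2 = 12·100 + 16·48 = 1968; w2·w2 = 12·12 + 16·16 = 400
λ ≈ 1968/400 = 4.9200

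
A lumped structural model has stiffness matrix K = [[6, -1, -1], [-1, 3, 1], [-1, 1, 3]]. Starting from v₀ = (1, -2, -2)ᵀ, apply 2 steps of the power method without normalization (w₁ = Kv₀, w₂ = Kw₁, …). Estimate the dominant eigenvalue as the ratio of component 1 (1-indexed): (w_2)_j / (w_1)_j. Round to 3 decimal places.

λ ≈ 7.800

w1 = Kv₀ = (10, -9, -9)
w2 = Kw1 = (78, -46, -46)
Ratio at component: 78 / 10 = 7.800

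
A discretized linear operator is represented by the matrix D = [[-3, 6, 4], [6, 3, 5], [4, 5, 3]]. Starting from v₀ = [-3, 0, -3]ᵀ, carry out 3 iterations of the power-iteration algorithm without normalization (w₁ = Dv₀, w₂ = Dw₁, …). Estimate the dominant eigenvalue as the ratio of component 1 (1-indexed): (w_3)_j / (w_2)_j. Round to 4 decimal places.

λ ≈ 5.3956

w1 = Dv₀ = ((-3)·(-3) + 6·0 + 4·(-3); 6·(-3) + 3·0 + 5·(-3); 4·(-3) + 5·0 + 3·(-3)) = (-3, -33, -21)
w2 = Dw1 = ((-3)·(-3) + 6·(-33) + 4·(-21); 6·(-3) + 3·(-33) + 5·(-21); 4·(-3) + 5·(-33) + 3·(-21)) = (-273, -222, -240)
w3 = Dw2 = (-1473, -3504, -2922)
Ratio at component: -1473 / -273 = 5.3956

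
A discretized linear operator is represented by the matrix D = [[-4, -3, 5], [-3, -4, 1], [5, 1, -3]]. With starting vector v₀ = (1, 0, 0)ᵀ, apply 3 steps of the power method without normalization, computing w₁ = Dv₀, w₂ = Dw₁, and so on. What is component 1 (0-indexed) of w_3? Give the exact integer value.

w1 = Dv₀ = ((-4)·1 + (-3)·0 + 5·0; (-3)·1 + (-4)·0 + 1·0; 5·1 + 1·0 + (-3)·0) = (-4, -3, 5)
w2 = Dw1 = ((-4)·(-4) + (-3)·(-3) + 5·5; (-3)·(-4) + (-4)·(-3) + 1·5; 5·(-4) + 1·(-3) + (-3)·5) = (50, 29, -38)
w3 = Dw2 = (-477, -304, 393)
The requested component of w3 is -304.

-304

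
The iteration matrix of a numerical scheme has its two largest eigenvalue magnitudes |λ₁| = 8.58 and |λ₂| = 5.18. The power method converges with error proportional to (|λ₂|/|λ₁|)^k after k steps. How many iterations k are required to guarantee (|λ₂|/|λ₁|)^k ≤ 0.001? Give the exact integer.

|λ₂/λ₁| = 5.18/8.58 = 0.60373
Need k ≥ ln(0.001) / ln(0.60373) = -6.9078 / -0.5046 ≈ 13.689
Smallest integer k satisfying the bound: 14

14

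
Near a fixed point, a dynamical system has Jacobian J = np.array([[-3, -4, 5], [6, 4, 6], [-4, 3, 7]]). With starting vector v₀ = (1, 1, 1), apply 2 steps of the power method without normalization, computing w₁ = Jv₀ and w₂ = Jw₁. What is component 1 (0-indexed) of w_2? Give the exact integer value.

w1 = Jv₀ = (-2, 16, 6)
w2 = Jw1 = (-28, 88, 98)
The requested component of w2 is 88.

88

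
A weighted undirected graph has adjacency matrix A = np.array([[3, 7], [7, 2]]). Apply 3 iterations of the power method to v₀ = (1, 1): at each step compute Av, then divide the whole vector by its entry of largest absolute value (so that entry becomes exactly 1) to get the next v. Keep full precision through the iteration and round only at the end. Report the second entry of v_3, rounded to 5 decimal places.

Av0 = (10.000000, 9.000000); divide by 10.000000 → v1 = (1.000000, 0.900000)
Av1 = (9.300000, 8.800000); divide by 9.300000 → v2 = (1.000000, 0.946237)
Av2 = (9.623656, 8.892473); divide by 9.623656 → v3 = (1.000000, 0.924022)
Requested entry of v3: 827/895 = 0.92402

0.92402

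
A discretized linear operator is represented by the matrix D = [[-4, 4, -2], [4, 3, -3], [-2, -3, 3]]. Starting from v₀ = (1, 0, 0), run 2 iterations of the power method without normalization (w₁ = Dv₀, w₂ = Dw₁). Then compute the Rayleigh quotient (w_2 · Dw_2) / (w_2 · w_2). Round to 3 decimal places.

w1 = Dv₀ = (-4, 4, -2)
w2 = Dw1 = (36, 2, -10)
Dw2 = (-116, 180, -108)
w2·Dw2 = 36·(-116) + 2·180 + (-10)·(-108) = -2736; w2·w2 = 36·36 + 2·2 + (-10)·(-10) = 1400
λ ≈ -2736/1400 = -1.954

-1.954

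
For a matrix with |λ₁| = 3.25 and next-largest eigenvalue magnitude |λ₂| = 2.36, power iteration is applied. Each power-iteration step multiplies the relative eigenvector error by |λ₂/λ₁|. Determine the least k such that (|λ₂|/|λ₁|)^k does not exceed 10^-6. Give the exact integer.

|λ₂/λ₁| = 2.36/3.25 = 0.72615
Need k ≥ ln(10^-6) / ln(0.72615) = -13.8155 / -0.3200 ≈ 43.174
Smallest integer k satisfying the bound: 44

44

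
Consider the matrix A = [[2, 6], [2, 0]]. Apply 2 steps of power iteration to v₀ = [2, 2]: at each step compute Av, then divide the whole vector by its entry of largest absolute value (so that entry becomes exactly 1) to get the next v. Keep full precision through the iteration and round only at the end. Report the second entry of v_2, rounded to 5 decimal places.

0.57143

Av0 = (16.000000, 4.000000); divide by 16.000000 → v1 = (1.000000, 0.250000)
Av1 = (3.500000, 2.000000); divide by 3.500000 → v2 = (1.000000, 0.571429)
Requested entry of v2: 32/56 = 0.57143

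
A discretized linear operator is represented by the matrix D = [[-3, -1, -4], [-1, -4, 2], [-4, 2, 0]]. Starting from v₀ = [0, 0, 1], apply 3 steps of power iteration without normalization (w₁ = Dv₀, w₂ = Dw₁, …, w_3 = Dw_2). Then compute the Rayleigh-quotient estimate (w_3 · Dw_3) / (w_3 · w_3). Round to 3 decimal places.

w1 = Dv₀ = (-4, 2, 0)
w2 = Dw1 = (10, -4, 20)
w3 = Dw2 = (-106, 46, -48)
Dw3 = (464, -174, 516)
w3·Dw3 = (-106)·464 + 46·(-174) + (-48)·516 = -81956; w3·w3 = (-106)·(-106) + 46·46 + (-48)·(-48) = 15656
λ ≈ -81956/15656 = -5.235

λ ≈ -5.235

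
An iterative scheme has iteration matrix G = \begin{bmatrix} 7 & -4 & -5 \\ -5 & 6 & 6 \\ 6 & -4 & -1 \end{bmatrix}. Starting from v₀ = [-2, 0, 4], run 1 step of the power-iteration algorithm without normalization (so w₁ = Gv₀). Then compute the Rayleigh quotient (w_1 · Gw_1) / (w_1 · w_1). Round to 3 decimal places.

9.592

w1 = Gv₀ = (-34, 34, -16)
Gw1 = (-294, 278, -324)
w1·Gw1 = (-34)·(-294) + 34·278 + (-16)·(-324) = 24632; w1·w1 = (-34)·(-34) + 34·34 + (-16)·(-16) = 2568
λ ≈ 24632/2568 = 9.592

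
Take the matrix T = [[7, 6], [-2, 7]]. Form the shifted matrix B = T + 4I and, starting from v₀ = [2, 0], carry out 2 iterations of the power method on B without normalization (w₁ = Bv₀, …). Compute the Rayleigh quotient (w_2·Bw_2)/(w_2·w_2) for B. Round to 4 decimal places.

μ ≈ 9.6116

B = T + 4I has rows (11, 6); (-2, 11)
w1 = Bv₀ = (11·2 + 6·0; (-2)·2 + 11·0) = (22, -4)
w2 = Bw1 = (11·22 + 6·(-4); (-2)·22 + 11·(-4)) = (218, -88)
Bw2 = (1870, -1404)
w2·Bw2 = 531212; w2·w2 = 55268; μ ≈ 531212/55268 = 9.6116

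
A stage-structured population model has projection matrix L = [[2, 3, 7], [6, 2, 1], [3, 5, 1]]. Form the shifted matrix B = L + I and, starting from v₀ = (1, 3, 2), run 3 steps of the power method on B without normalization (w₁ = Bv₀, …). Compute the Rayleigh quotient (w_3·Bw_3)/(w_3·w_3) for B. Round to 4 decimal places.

μ ≈ 11.0815

B = L + I has rows (3, 3, 7); (6, 3, 1); (3, 5, 2)
w1 = Bv₀ = (3·1 + 3·3 + 7·2; 6·1 + 3·3 + 1·2; 3·1 + 5·3 + 2·2) = (26, 17, 22)
w2 = Bw1 = (3·26 + 3·17 + 7·22; 6·26 + 3·17 + 1·22; 3·26 + 5·17 + 2·22) = (283, 229, 207)
w3 = Bw2 = (2985, 2592, 2408)
Bw3 = (33587, 28094, 26731)
w3·Bw3 = 237445091; w3·w3 = 21427153; μ ≈ 237445091/21427153 = 11.0815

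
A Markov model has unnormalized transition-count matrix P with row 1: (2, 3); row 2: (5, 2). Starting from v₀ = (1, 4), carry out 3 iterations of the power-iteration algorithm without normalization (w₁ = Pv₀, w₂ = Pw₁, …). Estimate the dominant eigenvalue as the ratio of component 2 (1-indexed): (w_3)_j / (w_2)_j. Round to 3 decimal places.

5.490

w1 = Pv₀ = (14, 13)
w2 = Pw1 = (67, 96)
w3 = Pw2 = (422, 527)
Ratio at component: 527 / 96 = 5.490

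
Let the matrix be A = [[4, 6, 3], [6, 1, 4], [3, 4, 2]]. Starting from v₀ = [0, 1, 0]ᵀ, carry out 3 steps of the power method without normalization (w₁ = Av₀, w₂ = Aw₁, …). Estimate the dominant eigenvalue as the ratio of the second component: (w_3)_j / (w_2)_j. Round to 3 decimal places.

λ ≈ 8.019

w1 = Av₀ = (4·0 + 6·1 + 3·0; 6·0 + 1·1 + 4·0; 3·0 + 4·1 + 2·0) = (6, 1, 4)
w2 = Aw1 = (4·6 + 6·1 + 3·4; 6·6 + 1·1 + 4·4; 3·6 + 4·1 + 2·4) = (42, 53, 30)
w3 = Aw2 = (576, 425, 398)
Ratio at component: 425 / 53 = 8.019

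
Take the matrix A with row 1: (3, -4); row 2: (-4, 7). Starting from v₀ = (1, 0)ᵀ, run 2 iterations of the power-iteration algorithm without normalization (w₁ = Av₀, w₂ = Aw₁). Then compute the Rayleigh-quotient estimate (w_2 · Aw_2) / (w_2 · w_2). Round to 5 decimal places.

w1 = Av₀ = (3, -4)
w2 = Aw1 = (25, -40)
Aw2 = (235, -380)
w2·Aw2 = 25·235 + (-40)·(-380) = 21075; w2·w2 = 25·25 + (-40)·(-40) = 2225
λ ≈ 21075/2225 = 9.47191

9.47191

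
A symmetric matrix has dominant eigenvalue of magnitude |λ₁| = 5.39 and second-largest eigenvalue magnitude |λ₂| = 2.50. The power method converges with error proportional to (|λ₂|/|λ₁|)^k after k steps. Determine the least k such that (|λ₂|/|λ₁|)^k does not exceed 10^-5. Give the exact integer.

15

|λ₂/λ₁| = 2.50/5.39 = 0.46382
Need k ≥ ln(10^-5) / ln(0.46382) = -11.5129 / -0.7683 ≈ 14.986
Smallest integer k satisfying the bound: 15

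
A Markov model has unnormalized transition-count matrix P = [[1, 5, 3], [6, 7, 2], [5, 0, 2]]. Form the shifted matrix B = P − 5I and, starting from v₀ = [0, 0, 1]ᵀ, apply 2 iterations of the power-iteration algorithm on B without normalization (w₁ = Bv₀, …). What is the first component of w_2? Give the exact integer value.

-11

B = P − 5I has rows (-4, 5, 3); (6, 2, 2); (5, 0, -3)
w1 = Bv₀ = ((-4)·0 + 5·0 + 3·1; 6·0 + 2·0 + 2·1; 5·0 + 0·0 + (-3)·1) = (3, 2, -3)
w2 = Bw1 = ((-4)·3 + 5·2 + 3·(-3); 6·3 + 2·2 + 2·(-3); 5·3 + 0·2 + (-3)·(-3)) = (-11, 16, 24)
Requested component of w2: -11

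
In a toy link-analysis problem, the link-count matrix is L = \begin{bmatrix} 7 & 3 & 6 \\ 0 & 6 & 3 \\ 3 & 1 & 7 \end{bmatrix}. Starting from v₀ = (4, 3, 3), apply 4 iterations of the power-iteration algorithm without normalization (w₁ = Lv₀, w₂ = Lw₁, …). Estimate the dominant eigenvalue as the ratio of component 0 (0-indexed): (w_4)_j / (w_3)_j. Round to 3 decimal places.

12.019

w1 = Lv₀ = (7·4 + 3·3 + 6·3; 0·4 + 6·3 + 3·3; 3·4 + 1·3 + 7·3) = (55, 27, 36)
w2 = Lw1 = (7·55 + 3·27 + 6·36; 0·55 + 6·27 + 3·36; 3·55 + 1·27 + 7·36) = (682, 270, 444)
w3 = Lw2 = (8248, 2952, 5424)
w4 = Lw3 = (99136, 33984, 65664)
Ratio at component: 99136 / 8248 = 12.019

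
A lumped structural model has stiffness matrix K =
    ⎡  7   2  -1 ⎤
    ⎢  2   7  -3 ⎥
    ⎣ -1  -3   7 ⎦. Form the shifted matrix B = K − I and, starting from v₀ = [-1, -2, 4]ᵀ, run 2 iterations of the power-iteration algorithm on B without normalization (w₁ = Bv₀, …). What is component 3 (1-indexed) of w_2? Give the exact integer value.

B = K − I has rows (6, 2, -1); (2, 6, -3); (-1, -3, 6)
w1 = Bv₀ = (6·(-1) + 2·(-2) + (-1)·4; 2·(-1) + 6·(-2) + (-3)·4; (-1)·(-1) + (-3)·(-2) + 6·4) = (-14, -26, 31)
w2 = Bw1 = (6·(-14) + 2·(-26) + (-1)·31; 2·(-14) + 6·(-26) + (-3)·31; (-1)·(-14) + (-3)·(-26) + 6·31) = (-167, -277, 278)
Requested component of w2: 278

278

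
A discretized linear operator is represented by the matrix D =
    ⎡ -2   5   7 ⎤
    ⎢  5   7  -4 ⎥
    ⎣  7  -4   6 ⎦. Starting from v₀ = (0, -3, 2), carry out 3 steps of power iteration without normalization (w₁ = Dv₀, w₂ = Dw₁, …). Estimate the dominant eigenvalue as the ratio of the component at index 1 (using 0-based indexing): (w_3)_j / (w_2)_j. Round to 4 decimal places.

w1 = Dv₀ = ((-2)·0 + 5·(-3) + 7·2; 5·0 + 7·(-3) + (-4)·2; 7·0 + (-4)·(-3) + 6·2) = (-1, -29, 24)
w2 = Dw1 = ((-2)·(-1) + 5·(-29) + 7·24; 5·(-1) + 7·(-29) + (-4)·24; 7·(-1) + (-4)·(-29) + 6·24) = (25, -304, 253)
w3 = Dw2 = (201, -3015, 2909)
Ratio at component: -3015 / -304 = 9.9178

9.9178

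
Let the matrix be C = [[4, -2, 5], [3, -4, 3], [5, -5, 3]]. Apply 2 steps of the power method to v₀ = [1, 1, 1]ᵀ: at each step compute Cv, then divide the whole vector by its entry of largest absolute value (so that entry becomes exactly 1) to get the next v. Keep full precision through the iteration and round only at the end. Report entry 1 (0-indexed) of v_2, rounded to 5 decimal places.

Cv0 = (7.000000, 2.000000, 3.000000); divide by 7.000000 → v1 = (1.000000, 0.285714, 0.428571)
Cv1 = (5.571429, 3.142857, 4.857143); divide by 5.571429 → v2 = (1.000000, 0.564103, 0.871795)
Requested entry of v2: 22/39 = 0.56410

0.56410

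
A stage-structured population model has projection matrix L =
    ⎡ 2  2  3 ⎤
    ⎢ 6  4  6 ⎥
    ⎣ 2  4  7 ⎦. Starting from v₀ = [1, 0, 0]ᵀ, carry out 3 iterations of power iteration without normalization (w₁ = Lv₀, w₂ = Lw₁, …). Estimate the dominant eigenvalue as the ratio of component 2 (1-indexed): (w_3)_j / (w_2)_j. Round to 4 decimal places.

12.0000

w1 = Lv₀ = (2, 6, 2)
w2 = Lw1 = (22, 48, 42)
w3 = Lw2 = (266, 576, 530)
Ratio at component: 576 / 48 = 12.0000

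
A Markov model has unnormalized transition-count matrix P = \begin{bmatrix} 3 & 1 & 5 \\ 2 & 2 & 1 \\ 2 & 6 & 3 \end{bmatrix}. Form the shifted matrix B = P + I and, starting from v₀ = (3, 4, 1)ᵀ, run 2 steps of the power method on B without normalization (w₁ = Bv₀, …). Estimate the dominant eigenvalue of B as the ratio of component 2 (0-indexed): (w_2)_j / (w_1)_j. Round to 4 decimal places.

μ ≈ 8.5882

B = P + I has rows (4, 1, 5); (2, 3, 1); (2, 6, 4)
w1 = Bv₀ = (4·3 + 1·4 + 5·1; 2·3 + 3·4 + 1·1; 2·3 + 6·4 + 4·1) = (21, 19, 34)
w2 = Bw1 = (4·21 + 1·19 + 5·34; 2·21 + 3·19 + 1·34; 2·21 + 6·19 + 4·34) = (273, 133, 292)
Ratio: 292/34 = 8.5882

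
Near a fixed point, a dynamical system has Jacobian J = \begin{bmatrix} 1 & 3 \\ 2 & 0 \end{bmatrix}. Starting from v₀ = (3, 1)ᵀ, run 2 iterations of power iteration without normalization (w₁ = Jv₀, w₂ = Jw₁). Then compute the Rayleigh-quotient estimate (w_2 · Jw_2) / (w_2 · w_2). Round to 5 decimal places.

λ ≈ 2.80000

w1 = Jv₀ = (1·3 + 3·1; 2·3 + 0·1) = (6, 6)
w2 = Jw1 = (1·6 + 3·6; 2·6 + 0·6) = (24, 12)
Jw2 = (60, 48)
w2·Jw2 = 24·60 + 12·48 = 2016; w2·w2 = 24·24 + 12·12 = 720
λ ≈ 2016/720 = 2.80000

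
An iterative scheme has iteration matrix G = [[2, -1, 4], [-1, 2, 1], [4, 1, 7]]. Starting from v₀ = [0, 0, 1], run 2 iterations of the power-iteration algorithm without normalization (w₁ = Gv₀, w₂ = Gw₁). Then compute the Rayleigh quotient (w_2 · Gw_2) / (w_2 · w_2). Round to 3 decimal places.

9.237

w1 = Gv₀ = (2·0 + (-1)·0 + 4·1; (-1)·0 + 2·0 + 1·1; 4·0 + 1·0 + 7·1) = (4, 1, 7)
w2 = Gw1 = (2·4 + (-1)·1 + 4·7; (-1)·4 + 2·1 + 1·7; 4·4 + 1·1 + 7·7) = (35, 5, 66)
Gw2 = (329, 41, 607)
w2·Gw2 = 35·329 + 5·41 + 66·607 = 51782; w2·w2 = 35·35 + 5·5 + 66·66 = 5606
λ ≈ 51782/5606 = 9.237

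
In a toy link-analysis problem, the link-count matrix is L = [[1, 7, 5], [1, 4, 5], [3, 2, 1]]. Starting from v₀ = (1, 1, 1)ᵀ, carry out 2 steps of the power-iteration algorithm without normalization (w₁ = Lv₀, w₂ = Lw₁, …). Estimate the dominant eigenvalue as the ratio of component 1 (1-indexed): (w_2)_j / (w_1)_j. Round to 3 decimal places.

λ ≈ 8.692

w1 = Lv₀ = (13, 10, 6)
w2 = Lw1 = (113, 83, 65)
Ratio at component: 113 / 13 = 8.692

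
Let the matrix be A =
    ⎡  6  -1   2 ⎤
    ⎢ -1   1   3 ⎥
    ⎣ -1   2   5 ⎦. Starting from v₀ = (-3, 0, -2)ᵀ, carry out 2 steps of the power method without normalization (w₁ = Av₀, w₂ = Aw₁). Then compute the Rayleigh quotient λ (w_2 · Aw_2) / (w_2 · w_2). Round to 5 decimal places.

λ ≈ 6.09388

w1 = Av₀ = (6·(-3) + (-1)·0 + 2·(-2); (-1)·(-3) + 1·0 + 3·(-2); (-1)·(-3) + 2·0 + 5·(-2)) = (-22, -3, -7)
w2 = Aw1 = (6·(-22) + (-1)·(-3) + 2·(-7); (-1)·(-22) + 1·(-3) + 3·(-7); (-1)·(-22) + 2·(-3) + 5·(-7)) = (-143, -2, -19)
Aw2 = (-894, 84, 44)
w2·Aw2 = (-143)·(-894) + (-2)·84 + (-19)·44 = 126838; w2·w2 = (-143)·(-143) + (-2)·(-2) + (-19)·(-19) = 20814
λ ≈ 126838/20814 = 6.09388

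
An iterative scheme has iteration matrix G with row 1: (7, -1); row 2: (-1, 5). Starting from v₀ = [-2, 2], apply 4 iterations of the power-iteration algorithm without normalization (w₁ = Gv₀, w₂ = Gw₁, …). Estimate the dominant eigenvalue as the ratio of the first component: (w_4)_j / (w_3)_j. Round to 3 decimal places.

λ ≈ 7.534

w1 = Gv₀ = (-16, 12)
w2 = Gw1 = (-124, 76)
w3 = Gw2 = (-944, 504)
w4 = Gw3 = (-7112, 3464)
Ratio at component: -7112 / -944 = 7.534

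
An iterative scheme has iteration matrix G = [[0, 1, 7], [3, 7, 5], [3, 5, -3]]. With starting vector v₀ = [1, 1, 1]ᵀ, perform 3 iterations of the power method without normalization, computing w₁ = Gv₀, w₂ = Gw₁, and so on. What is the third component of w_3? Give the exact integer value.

668

w1 = Gv₀ = (8, 15, 5)
w2 = Gw1 = (50, 154, 84)
w3 = Gw2 = (742, 1648, 668)
The requested component of w3 is 668.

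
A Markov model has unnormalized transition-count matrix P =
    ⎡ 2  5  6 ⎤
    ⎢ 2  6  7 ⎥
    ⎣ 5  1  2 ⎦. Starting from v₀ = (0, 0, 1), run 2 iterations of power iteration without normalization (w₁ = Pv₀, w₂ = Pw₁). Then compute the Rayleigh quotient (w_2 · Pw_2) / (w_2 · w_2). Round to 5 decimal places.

w1 = Pv₀ = (2·0 + 5·0 + 6·1; 2·0 + 6·0 + 7·1; 5·0 + 1·0 + 2·1) = (6, 7, 2)
w2 = Pw1 = (2·6 + 5·7 + 6·2; 2·6 + 6·7 + 7·2; 5·6 + 1·7 + 2·2) = (59, 68, 41)
Pw2 = (704, 813, 445)
w2·Pw2 = 59·704 + 68·813 + 41·445 = 115065; w2·w2 = 59·59 + 68·68 + 41·41 = 9786
λ ≈ 115065/9786 = 11.75812

λ ≈ 11.75812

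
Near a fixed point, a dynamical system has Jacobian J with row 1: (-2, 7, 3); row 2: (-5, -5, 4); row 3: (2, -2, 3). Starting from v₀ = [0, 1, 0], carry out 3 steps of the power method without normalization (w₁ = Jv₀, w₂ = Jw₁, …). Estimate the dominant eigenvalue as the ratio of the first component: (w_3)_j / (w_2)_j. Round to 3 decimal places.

w1 = Jv₀ = ((-2)·0 + 7·1 + 3·0; (-5)·0 + (-5)·1 + 4·0; 2·0 + (-2)·1 + 3·0) = (7, -5, -2)
w2 = Jw1 = ((-2)·7 + 7·(-5) + 3·(-2); (-5)·7 + (-5)·(-5) + 4·(-2); 2·7 + (-2)·(-5) + 3·(-2)) = (-55, -18, 18)
w3 = Jw2 = (38, 437, -20)
Ratio at component: 38 / -55 = -0.691

-0.691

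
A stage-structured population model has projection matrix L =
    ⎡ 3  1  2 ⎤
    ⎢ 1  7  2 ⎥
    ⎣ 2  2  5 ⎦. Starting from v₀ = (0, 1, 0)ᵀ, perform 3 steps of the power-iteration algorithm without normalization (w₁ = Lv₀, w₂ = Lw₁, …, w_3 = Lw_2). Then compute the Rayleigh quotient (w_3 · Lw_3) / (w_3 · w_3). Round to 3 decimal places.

w1 = Lv₀ = (1, 7, 2)
w2 = Lw1 = (14, 54, 26)
w3 = Lw2 = (148, 444, 266)
Lw3 = (1420, 3788, 2514)
w3·Lw3 = 148·1420 + 444·3788 + 266·2514 = 2560756; w3·w3 = 148·148 + 444·444 + 266·266 = 289796
λ ≈ 2560756/289796 = 8.836

8.836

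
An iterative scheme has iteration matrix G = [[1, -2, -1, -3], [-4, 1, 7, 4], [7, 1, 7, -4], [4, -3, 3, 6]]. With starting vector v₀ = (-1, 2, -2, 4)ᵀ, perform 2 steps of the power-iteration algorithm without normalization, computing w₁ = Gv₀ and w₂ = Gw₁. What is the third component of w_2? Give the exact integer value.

-374

w1 = Gv₀ = (1·(-1) + (-2)·2 + (-1)·(-2) + (-3)·4; (-4)·(-1) + 1·2 + 7·(-2) + 4·4; 7·(-1) + 1·2 + 7·(-2) + (-4)·4; 4·(-1) + (-3)·2 + 3·(-2) + 6·4) = (-15, 8, -35, 8)
w2 = Gw1 = (1·(-15) + (-2)·8 + (-1)·(-35) + (-3)·8; (-4)·(-15) + 1·8 + 7·(-35) + 4·8; 7·(-15) + 1·8 + 7·(-35) + (-4)·8; 4·(-15) + (-3)·8 + 3·(-35) + 6·8) = (-20, -145, -374, -141)
The requested component of w2 is -374.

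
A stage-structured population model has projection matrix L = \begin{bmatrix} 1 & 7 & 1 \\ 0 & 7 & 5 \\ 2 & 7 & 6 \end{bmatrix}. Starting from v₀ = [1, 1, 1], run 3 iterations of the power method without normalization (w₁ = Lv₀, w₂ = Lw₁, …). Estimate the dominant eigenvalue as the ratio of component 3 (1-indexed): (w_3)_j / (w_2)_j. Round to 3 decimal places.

w1 = Lv₀ = (1·1 + 7·1 + 1·1; 0·1 + 7·1 + 5·1; 2·1 + 7·1 + 6·1) = (9, 12, 15)
w2 = Lw1 = (1·9 + 7·12 + 1·15; 0·9 + 7·12 + 5·15; 2·9 + 7·12 + 6·15) = (108, 159, 192)
w3 = Lw2 = (1413, 2073, 2481)
Ratio at component: 2481 / 192 = 12.922

λ ≈ 12.922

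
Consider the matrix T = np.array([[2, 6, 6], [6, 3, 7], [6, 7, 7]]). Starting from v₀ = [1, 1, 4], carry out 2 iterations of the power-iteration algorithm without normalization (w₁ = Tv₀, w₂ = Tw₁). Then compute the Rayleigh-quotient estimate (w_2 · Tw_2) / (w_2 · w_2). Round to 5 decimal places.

w1 = Tv₀ = (2·1 + 6·1 + 6·4; 6·1 + 3·1 + 7·4; 6·1 + 7·1 + 7·4) = (32, 37, 41)
w2 = Tw1 = (2·32 + 6·37 + 6·41; 6·32 + 3·37 + 7·41; 6·32 + 7·37 + 7·41) = (532, 590, 738)
Tw2 = (9032, 10128, 12488)
w2·Tw2 = 532·9032 + 590·10128 + 738·12488 = 19996688; w2·w2 = 532·532 + 590·590 + 738·738 = 1175768
λ ≈ 19996688/1175768 = 17.00734

λ ≈ 17.00734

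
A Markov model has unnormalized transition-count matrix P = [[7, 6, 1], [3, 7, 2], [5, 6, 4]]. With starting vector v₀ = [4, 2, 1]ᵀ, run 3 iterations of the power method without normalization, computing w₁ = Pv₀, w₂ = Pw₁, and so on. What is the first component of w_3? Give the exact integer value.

6300

w1 = Pv₀ = (7·4 + 6·2 + 1·1; 3·4 + 7·2 + 2·1; 5·4 + 6·2 + 4·1) = (41, 28, 36)
w2 = Pw1 = (7·41 + 6·28 + 1·36; 3·41 + 7·28 + 2·36; 5·41 + 6·28 + 4·36) = (491, 391, 517)
w3 = Pw2 = (6300, 5244, 6869)
The requested component of w3 is 6300.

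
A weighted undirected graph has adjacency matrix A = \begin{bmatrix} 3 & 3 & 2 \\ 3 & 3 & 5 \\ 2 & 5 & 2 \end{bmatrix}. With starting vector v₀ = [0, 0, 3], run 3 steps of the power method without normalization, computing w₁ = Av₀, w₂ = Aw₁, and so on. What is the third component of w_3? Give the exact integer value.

813

w1 = Av₀ = (6, 15, 6)
w2 = Aw1 = (75, 93, 99)
w3 = Aw2 = (702, 999, 813)
The requested component of w3 is 813.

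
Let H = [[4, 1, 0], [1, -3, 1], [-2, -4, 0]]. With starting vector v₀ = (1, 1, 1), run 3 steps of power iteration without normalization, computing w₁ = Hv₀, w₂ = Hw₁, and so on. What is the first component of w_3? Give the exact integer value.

78

w1 = Hv₀ = (4·1 + 1·1 + 0·1; 1·1 + (-3)·1 + 1·1; (-2)·1 + (-4)·1 + 0·1) = (5, -1, -6)
w2 = Hw1 = (4·5 + 1·(-1) + 0·(-6); 1·5 + (-3)·(-1) + 1·(-6); (-2)·5 + (-4)·(-1) + 0·(-6)) = (19, 2, -6)
w3 = Hw2 = (78, 7, -46)
The requested component of w3 is 78.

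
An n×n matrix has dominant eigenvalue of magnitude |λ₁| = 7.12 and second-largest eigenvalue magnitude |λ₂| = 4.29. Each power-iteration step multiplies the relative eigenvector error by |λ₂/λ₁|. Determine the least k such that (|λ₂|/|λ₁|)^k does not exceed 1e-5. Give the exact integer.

|λ₂/λ₁| = 4.29/7.12 = 0.60253
Need k ≥ ln(1e-5) / ln(0.60253) = -11.5129 / -0.5066 ≈ 22.725
Smallest integer k satisfying the bound: 23

23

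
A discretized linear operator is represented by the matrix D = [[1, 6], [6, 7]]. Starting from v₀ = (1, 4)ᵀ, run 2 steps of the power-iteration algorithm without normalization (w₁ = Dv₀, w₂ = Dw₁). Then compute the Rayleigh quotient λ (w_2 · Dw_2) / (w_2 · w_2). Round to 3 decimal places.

w1 = Dv₀ = (25, 34)
w2 = Dw1 = (229, 388)
Dw2 = (2557, 4090)
w2·Dw2 = 229·2557 + 388·4090 = 2172473; w2·w2 = 229·229 + 388·388 = 202985
λ ≈ 2172473/202985 = 10.703

λ ≈ 10.703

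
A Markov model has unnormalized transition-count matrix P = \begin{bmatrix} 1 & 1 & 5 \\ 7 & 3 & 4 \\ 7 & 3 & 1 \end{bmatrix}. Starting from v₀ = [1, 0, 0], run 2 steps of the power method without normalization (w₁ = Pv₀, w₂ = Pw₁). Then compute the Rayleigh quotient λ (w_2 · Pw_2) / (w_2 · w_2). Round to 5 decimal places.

w1 = Pv₀ = (1, 7, 7)
w2 = Pw1 = (43, 56, 35)
Pw2 = (274, 609, 504)
w2·Pw2 = 43·274 + 56·609 + 35·504 = 63526; w2·w2 = 43·43 + 56·56 + 35·35 = 6210
λ ≈ 63526/6210 = 10.22963

λ ≈ 10.22963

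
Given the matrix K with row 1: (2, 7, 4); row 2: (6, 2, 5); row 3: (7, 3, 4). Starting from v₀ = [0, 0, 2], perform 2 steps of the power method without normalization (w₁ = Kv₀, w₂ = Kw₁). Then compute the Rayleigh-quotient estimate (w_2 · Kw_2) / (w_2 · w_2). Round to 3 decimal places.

λ ≈ 13.354

w1 = Kv₀ = (2·0 + 7·0 + 4·2; 6·0 + 2·0 + 5·2; 7·0 + 3·0 + 4·2) = (8, 10, 8)
w2 = Kw1 = (2·8 + 7·10 + 4·8; 6·8 + 2·10 + 5·8; 7·8 + 3·10 + 4·8) = (118, 108, 118)
Kw2 = (1464, 1514, 1622)
w2·Kw2 = 118·1464 + 108·1514 + 118·1622 = 527660; w2·w2 = 118·118 + 108·108 + 118·118 = 39512
λ ≈ 527660/39512 = 13.354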